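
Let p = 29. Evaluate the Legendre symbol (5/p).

Reciprocity: 5 ≡ 1 and 29 ≡ 1 (mod 4), so (5/29) = +(29/5).
Reduce top mod 5: now compute (4/5).
Pull out 2^2: since 5 ≡ 5 (mod 8), (2/5) = -1, so (2/5)^2 = +1.
Reached (1/5) = 1. Collecting the sign flips along the way, the symbol is +1.

1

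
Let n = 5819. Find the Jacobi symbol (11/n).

0

Reciprocity: 11 ≡ 3 and 5819 ≡ 3 (mod 4), so (11/5819) = −(5819/11).
Reduce top mod 11: now compute (0/11).
Top reduces to 0: gcd > 1, so the symbol is 0.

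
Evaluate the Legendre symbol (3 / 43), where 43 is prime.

Euler's criterion: (3/43) ≡ 3^21 (mod 43).
3^2 ≡ 9 (mod 43)
3^4 ≡ 38 (mod 43)
3^8 ≡ 25 (mod 43)
3^16 ≡ 23 (mod 43)
3^21 = 3^(16+4+1) ≡ 42 (mod 43).
Result is 42 ≡ −1, so (3/43) = −1.

-1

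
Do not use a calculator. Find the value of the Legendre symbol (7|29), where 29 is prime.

1

Reciprocity: 7 ≡ 3 and 29 ≡ 1 (mod 4), so (7/29) = +(29/7).
Reduce top mod 7: now compute (1/7).
Reached (1/7) = 1. Collecting the sign flips along the way, the symbol is +1.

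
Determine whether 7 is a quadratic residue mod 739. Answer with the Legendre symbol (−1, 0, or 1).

Reciprocity: 7 ≡ 3 and 739 ≡ 3 (mod 4), so (7/739) = −(739/7).
Reduce top mod 7: now compute (4/7).
Pull out 2^2: since 7 ≡ 7 (mod 8), (2/7) = +1, so (2/7)^2 = +1.
Reached (1/7) = 1. Collecting the sign flips along the way, the symbol is -1.

-1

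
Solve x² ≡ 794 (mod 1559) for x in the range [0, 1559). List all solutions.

128, 1431

Since 1559 ≡ 3 (mod 4), a square root of 794 is 794^((1559+1)/4) = 794^390 mod 1559.
Repeated squaring: 794^2≡600, 794^4≡1430, 794^8≡1051, 794^16≡829, 794^32≡1281, 794^64≡893, 794^128≡800, 794^256≡810 (mod 1559).
794^390 = 794^(256+128+4+2) ≡ 128 (mod 1559).
Check: 128² = 16384 ≡ 794 (mod 1559). The two roots are 128 and 1431.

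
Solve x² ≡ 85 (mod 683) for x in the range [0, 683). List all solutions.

Since 683 ≡ 3 (mod 4), a square root of 85 is 85^((683+1)/4) = 85^171 mod 683.
Repeated squaring: 85^2≡395, 85^4≡301, 85^8≡445, 85^16≡638, 85^32≡659, 85^64≡576, 85^128≡521 (mod 683).
85^171 = 85^(128+32+8+2+1) ≡ 91 (mod 683).
Check: 91² = 8281 ≡ 85 (mod 683). The two roots are 91 and 592.

91, 592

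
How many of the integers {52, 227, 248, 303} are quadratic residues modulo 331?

(52/331) = -1 → non-residue.
(227/331) = -1 → non-residue.
(248/331) = -1 → non-residue.
(303/331) = +1 → QR.
Total quadratic residues among the 4: 1.

1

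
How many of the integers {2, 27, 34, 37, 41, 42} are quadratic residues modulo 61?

(2/61) = -1 → non-residue.
(27/61) = +1 → QR.
(34/61) = +1 → QR.
(37/61) = -1 → non-residue.
(41/61) = +1 → QR.
(42/61) = +1 → QR.
Total quadratic residues among the 6: 4.

4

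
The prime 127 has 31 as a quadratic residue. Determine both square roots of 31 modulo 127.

Since 127 ≡ 3 (mod 4), a square root of 31 is 31^((127+1)/4) = 31^32 mod 127.
Repeated squaring: 31^2≡72, 31^4≡104, 31^8≡21, 31^16≡60, 31^32≡44 (mod 127).
31^32 = 31^(32) ≡ 44 (mod 127).
Check: 44² = 1936 ≡ 31 (mod 127). The two roots are 44 and 83.

44, 83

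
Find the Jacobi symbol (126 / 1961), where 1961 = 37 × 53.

Pull out 2: since 1961 ≡ 1 (mod 8), (2/1961) = +1.
Reciprocity: 63 ≡ 3 and 1961 ≡ 1 (mod 4), so (63/1961) = +(1961/63).
Reduce top mod 63: now compute (8/63).
Pull out 2^3: since 63 ≡ 7 (mod 8), (2/63) = +1, so (2/63)^3 = +1.
Reached (1/63) = 1. Collecting the sign flips along the way, the symbol is +1.

1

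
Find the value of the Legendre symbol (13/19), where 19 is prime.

Reciprocity: 13 ≡ 1 and 19 ≡ 3 (mod 4), so (13/19) = +(19/13).
Reduce top mod 13: now compute (6/13).
Pull out 2: since 13 ≡ 5 (mod 8), (2/13) = -1.
Reciprocity: 3 ≡ 3 and 13 ≡ 1 (mod 4), so (3/13) = +(13/3).
Reduce top mod 3: now compute (1/3).
Reached (1/3) = 1. Collecting the sign flips along the way, the symbol is -1.

-1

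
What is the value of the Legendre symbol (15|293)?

1

Euler's criterion: (15/293) ≡ 15^146 (mod 293).
15^2 ≡ 225 (mod 293)
15^4 ≡ 229 (mod 293)
15^8 ≡ 287 (mod 293)
15^16 ≡ 36 (mod 293)
15^32 ≡ 124 (mod 293)
15^64 ≡ 140 (mod 293)
15^128 ≡ 262 (mod 293)
15^146 = 15^(128+16+2) ≡ 1 (mod 293).
Result is 1, so (15/293) = 1.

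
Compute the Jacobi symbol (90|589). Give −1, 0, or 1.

Pull out 2: since 589 ≡ 5 (mod 8), (2/589) = -1.
Reciprocity: 45 ≡ 1 and 589 ≡ 1 (mod 4), so (45/589) = +(589/45).
Reduce top mod 45: now compute (4/45).
Pull out 2^2: since 45 ≡ 5 (mod 8), (2/45) = -1, so (2/45)^2 = +1.
Reached (1/45) = 1. Collecting the sign flips along the way, the symbol is -1.

-1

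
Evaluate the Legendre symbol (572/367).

First reduce: 572 ≡ 205 (mod 367).
Reciprocity: 205 ≡ 1 and 367 ≡ 3 (mod 4), so (205/367) = +(367/205).
Reduce top mod 205: now compute (162/205).
Pull out 2: since 205 ≡ 5 (mod 8), (2/205) = -1.
Reciprocity: 81 ≡ 1 and 205 ≡ 1 (mod 4), so (81/205) = +(205/81).
Reduce top mod 81: now compute (43/81).
Reciprocity: 43 ≡ 3 and 81 ≡ 1 (mod 4), so (43/81) = +(81/43).
Reduce top mod 43: now compute (38/43).
Pull out 2: since 43 ≡ 3 (mod 8), (2/43) = -1.
Reciprocity: 19 ≡ 3 and 43 ≡ 3 (mod 4), so (19/43) = −(43/19).
Reduce top mod 19: now compute (5/19).
Reciprocity: 5 ≡ 1 and 19 ≡ 3 (mod 4), so (5/19) = +(19/5).
Reduce top mod 5: now compute (4/5).
Pull out 2^2: since 5 ≡ 5 (mod 8), (2/5) = -1, so (2/5)^2 = +1.
Reached (1/5) = 1. Collecting the sign flips along the way, the symbol is -1.

-1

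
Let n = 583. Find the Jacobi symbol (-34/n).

First reduce: -34 ≡ 549 (mod 583).
Reciprocity: 549 ≡ 1 and 583 ≡ 3 (mod 4), so (549/583) = +(583/549).
Reduce top mod 549: now compute (34/549).
Pull out 2: since 549 ≡ 5 (mod 8), (2/549) = -1.
Reciprocity: 17 ≡ 1 and 549 ≡ 1 (mod 4), so (17/549) = +(549/17).
Reduce top mod 17: now compute (5/17).
Reciprocity: 5 ≡ 1 and 17 ≡ 1 (mod 4), so (5/17) = +(17/5).
Reduce top mod 5: now compute (2/5).
Pull out 2: since 5 ≡ 5 (mod 8), (2/5) = -1.
Reached (1/5) = 1. Collecting the sign flips along the way, the symbol is +1.

1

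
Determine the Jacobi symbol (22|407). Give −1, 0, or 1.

0

Pull out 2: since 407 ≡ 7 (mod 8), (2/407) = +1.
Reciprocity: 11 ≡ 3 and 407 ≡ 3 (mod 4), so (11/407) = −(407/11).
Reduce top mod 11: now compute (0/11).
Top reduces to 0: gcd > 1, so the symbol is 0.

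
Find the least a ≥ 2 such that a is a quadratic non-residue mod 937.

(2/937) = +1, so 2 is a residue.
(3/937) = +1, so 3 is a residue.
(4/937) = +1, so 4 is a residue.
(5/937) = −1, so 5 is the smallest positive non-residue mod 937.

5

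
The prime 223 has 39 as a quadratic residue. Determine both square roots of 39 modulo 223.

Since 223 ≡ 3 (mod 4), a square root of 39 is 39^((223+1)/4) = 39^56 mod 223.
Repeated squaring: 39^2≡183, 39^4≡39, 39^8≡183, 39^16≡39, 39^32≡183 (mod 223).
39^56 = 39^(32+16+8) ≡ 183 (mod 223).
Check: 183² = 33489 ≡ 39 (mod 223). The two roots are 40 and 183.

40, 183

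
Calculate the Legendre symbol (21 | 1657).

Reciprocity: 21 ≡ 1 and 1657 ≡ 1 (mod 4), so (21/1657) = +(1657/21).
Reduce top mod 21: now compute (19/21).
Reciprocity: 19 ≡ 3 and 21 ≡ 1 (mod 4), so (19/21) = +(21/19).
Reduce top mod 19: now compute (2/19).
Pull out 2: since 19 ≡ 3 (mod 8), (2/19) = -1.
Reached (1/19) = 1. Collecting the sign flips along the way, the symbol is -1.

-1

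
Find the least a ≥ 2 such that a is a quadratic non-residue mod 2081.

3

(2/2081) = +1, so 2 is a residue.
(3/2081) = −1, so 3 is the smallest positive non-residue mod 2081.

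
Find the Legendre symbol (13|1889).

1

Reciprocity: 13 ≡ 1 and 1889 ≡ 1 (mod 4), so (13/1889) = +(1889/13).
Reduce top mod 13: now compute (4/13).
Pull out 2^2: since 13 ≡ 5 (mod 8), (2/13) = -1, so (2/13)^2 = +1.
Reached (1/13) = 1. Collecting the sign flips along the way, the symbol is +1.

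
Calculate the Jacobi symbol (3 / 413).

Reciprocity: 3 ≡ 3 and 413 ≡ 1 (mod 4), so (3/413) = +(413/3).
Reduce top mod 3: now compute (2/3).
Pull out 2: since 3 ≡ 3 (mod 8), (2/3) = -1.
Reached (1/3) = 1. Collecting the sign flips along the way, the symbol is -1.

-1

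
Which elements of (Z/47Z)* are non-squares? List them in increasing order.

5 10 11 13 15 19 20 22 23 26 29 30 31 33 35 38 39 40 41 43 44 45 46

Square k = 1,…,23 (k and 47−k give the same square):
1²=1, 2²=4, 3²=9, 4²=16, 5²=25, 6²=36, 7²≡2, 8²≡17, 9²≡34, 10²≡6, 11²≡27, 12²≡3, 13²≡28, 14²≡8, 15²≡37, 16²≡21, 17²≡7, 18²≡42, 19²≡32, 20²≡24, 21²≡18, 22²≡14, 23²≡12 (mod 47).
The residues are {1, 2, 3, 4, 6, 7, 8, 9, 12, 14, 16, 17, 18, 21, 24, 25, 27, 28, 32, 34, 36, 37, 42}; the non-residues are the remaining 23 nonzero classes.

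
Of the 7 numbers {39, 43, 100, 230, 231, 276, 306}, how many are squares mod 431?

(39/431) = -1 → non-residue.
(43/431) = -1 → non-residue.
(100/431) = +1 → QR.
(230/431) = +1 → QR.
(231/431) = -1 → non-residue.
(276/431) = +1 → QR.
(306/431) = -1 → non-residue.
Total quadratic residues among the 7: 3.

3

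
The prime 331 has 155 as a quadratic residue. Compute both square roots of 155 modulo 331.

157, 174

Since 331 ≡ 3 (mod 4), a square root of 155 is 155^((331+1)/4) = 155^83 mod 331.
Repeated squaring: 155^2≡193, 155^4≡177, 155^8≡215, 155^16≡216, 155^32≡316, 155^64≡225 (mod 331).
155^83 = 155^(64+16+2+1) ≡ 157 (mod 331).
Check: 157² = 24649 ≡ 155 (mod 331). The two roots are 157 and 174.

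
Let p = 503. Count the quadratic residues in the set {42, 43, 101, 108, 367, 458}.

(42/503) = +1 → QR.
(43/503) = +1 → QR.
(101/503) = -1 → non-residue.
(108/503) = +1 → QR.
(367/503) = +1 → QR.
(458/503) = +1 → QR.
Total quadratic residues among the 6: 5.

5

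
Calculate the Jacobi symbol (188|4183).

Pull out 2^2: since 4183 ≡ 7 (mod 8), (2/4183) = +1, so (2/4183)^2 = +1.
Reciprocity: 47 ≡ 3 and 4183 ≡ 3 (mod 4), so (47/4183) = −(4183/47).
Reduce top mod 47: now compute (0/47).
Top reduces to 0: gcd > 1, so the symbol is 0.

0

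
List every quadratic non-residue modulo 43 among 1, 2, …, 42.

Square k = 1,…,21 (k and 43−k give the same square):
1²=1, 2²=4, 3²=9, 4²=16, 5²=25, 6²=36, 7²≡6, 8²≡21, 9²≡38, 10²≡14, 11²≡35, 12²≡15, 13²≡40, 14²≡24, 15²≡10, 16²≡41, 17²≡31, 18²≡23, 19²≡17, 20²≡13, 21²≡11 (mod 43).
The residues are {1, 4, 6, 9, 10, 11, 13, 14, 15, 16, 17, 21, 23, 24, 25, 31, 35, 36, 38, 40, 41}; the non-residues are the remaining 21 nonzero classes.

2 3 5 7 8 12 18 19 20 22 26 27 28 29 30 32 33 34 37 39 42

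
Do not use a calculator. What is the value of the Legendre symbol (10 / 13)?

Euler's criterion: (10/13) ≡ 10^6 (mod 13).
10^2 ≡ 9 (mod 13)
10^4 ≡ 3 (mod 13)
10^6 = 10^(4+2) ≡ 1 (mod 13).
Result is 1, so (10/13) = 1.

1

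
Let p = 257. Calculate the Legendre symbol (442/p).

1

First reduce: 442 ≡ 185 (mod 257).
Reciprocity: 185 ≡ 1 and 257 ≡ 1 (mod 4), so (185/257) = +(257/185).
Reduce top mod 185: now compute (72/185).
Pull out 2^3: since 185 ≡ 1 (mod 8), (2/185) = +1, so (2/185)^3 = +1.
Reciprocity: 9 ≡ 1 and 185 ≡ 1 (mod 4), so (9/185) = +(185/9).
Reduce top mod 9: now compute (5/9).
Reciprocity: 5 ≡ 1 and 9 ≡ 1 (mod 4), so (5/9) = +(9/5).
Reduce top mod 5: now compute (4/5).
Pull out 2^2: since 5 ≡ 5 (mod 8), (2/5) = -1, so (2/5)^2 = +1.
Reached (1/5) = 1. Collecting the sign flips along the way, the symbol is +1.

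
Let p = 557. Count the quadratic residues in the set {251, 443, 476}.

2

(251/557) = -1 → non-residue.
(443/557) = +1 → QR.
(476/557) = +1 → QR.
Total quadratic residues among the 3: 2.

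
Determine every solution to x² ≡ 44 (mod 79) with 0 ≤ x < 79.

26, 53

Since 79 ≡ 3 (mod 4), a square root of 44 is 44^((79+1)/4) = 44^20 mod 79.
Repeated squaring: 44^2≡40, 44^4≡20, 44^8≡5, 44^16≡25 (mod 79).
44^20 = 44^(16+4) ≡ 26 (mod 79).
Check: 26² = 676 ≡ 44 (mod 79). The two roots are 26 and 53.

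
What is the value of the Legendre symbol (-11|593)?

First reduce: -11 ≡ 582 (mod 593).
Pull out 2: since 593 ≡ 1 (mod 8), (2/593) = +1.
Reciprocity: 291 ≡ 3 and 593 ≡ 1 (mod 4), so (291/593) = +(593/291).
Reduce top mod 291: now compute (11/291).
Reciprocity: 11 ≡ 3 and 291 ≡ 3 (mod 4), so (11/291) = −(291/11).
Reduce top mod 11: now compute (5/11).
Reciprocity: 5 ≡ 1 and 11 ≡ 3 (mod 4), so (5/11) = +(11/5).
Reduce top mod 5: now compute (1/5).
Reached (1/5) = 1. Collecting the sign flips along the way, the symbol is -1.

-1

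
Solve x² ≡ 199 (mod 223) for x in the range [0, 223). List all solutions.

83, 140

Since 223 ≡ 3 (mod 4), a square root of 199 is 199^((223+1)/4) = 199^56 mod 223.
Repeated squaring: 199^2≡130, 199^4≡175, 199^8≡74, 199^16≡124, 199^32≡212 (mod 223).
199^56 = 199^(32+16+8) ≡ 83 (mod 223).
Check: 83² = 6889 ≡ 199 (mod 223). The two roots are 83 and 140.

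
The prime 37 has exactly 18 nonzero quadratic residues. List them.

1,3,4,7,9,10,11,12,16,21,25,26,27,28,30,33,34,36

Square k = 1,…,18 (k and 37−k give the same square):
1²=1, 2²=4, 3²=9, 4²=16, 5²=25, 6²=36, 7²≡12, 8²≡27, 9²≡7, 10²≡26, 11²≡10, 12²≡33, 13²≡21, 14²≡11, 15²≡3, 16²≡34, 17²≡30, 18²≡28 (mod 37).
So the quadratic residues mod 37 are {1, 3, 4, 7, 9, 10, 11, 12, 16, 21, 25, 26, 27, 28, 30, 33, 34, 36}.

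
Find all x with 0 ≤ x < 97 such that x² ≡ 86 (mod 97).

38, 59

97 ≡ 1 (mod 4), so we find a root by search.
Trying successive values, 38² = 1444 ≡ 86 (mod 97). The other root is 97 − 38 = 59.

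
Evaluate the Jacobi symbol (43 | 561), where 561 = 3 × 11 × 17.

Reciprocity: 43 ≡ 3 and 561 ≡ 1 (mod 4), so (43/561) = +(561/43).
Reduce top mod 43: now compute (2/43).
Pull out 2: since 43 ≡ 3 (mod 8), (2/43) = -1.
Reached (1/43) = 1. Collecting the sign flips along the way, the symbol is -1.

-1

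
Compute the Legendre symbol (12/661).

1

Euler's criterion: (12/661) ≡ 12^330 (mod 661).
12^2 ≡ 144 (mod 661)
12^4 ≡ 245 (mod 661)
12^8 ≡ 535 (mod 661)
12^16 ≡ 12 (mod 661)
12^32 ≡ 144 (mod 661)
12^64 ≡ 245 (mod 661)
12^128 ≡ 535 (mod 661)
12^256 ≡ 12 (mod 661)
12^330 = 12^(256+64+8+2) ≡ 1 (mod 661).
Result is 1, so (12/661) = 1.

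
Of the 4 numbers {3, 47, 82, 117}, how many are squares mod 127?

(3/127) = -1 → non-residue.
(47/127) = +1 → QR.
(82/127) = +1 → QR.
(117/127) = +1 → QR.
Total quadratic residues among the 4: 3.

3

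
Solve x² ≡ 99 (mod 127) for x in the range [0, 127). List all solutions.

37, 90

Since 127 ≡ 3 (mod 4), a square root of 99 is 99^((127+1)/4) = 99^32 mod 127.
Repeated squaring: 99^2≡22, 99^4≡103, 99^8≡68, 99^16≡52, 99^32≡37 (mod 127).
99^32 = 99^(32) ≡ 37 (mod 127).
Check: 37² = 1369 ≡ 99 (mod 127). The two roots are 37 and 90.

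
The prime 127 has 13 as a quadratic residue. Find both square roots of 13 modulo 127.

Since 127 ≡ 3 (mod 4), a square root of 13 is 13^((127+1)/4) = 13^32 mod 127.
Repeated squaring: 13^2≡42, 13^4≡113, 13^8≡69, 13^16≡62, 13^32≡34 (mod 127).
13^32 = 13^(32) ≡ 34 (mod 127).
Check: 34² = 1156 ≡ 13 (mod 127). The two roots are 34 and 93.

34, 93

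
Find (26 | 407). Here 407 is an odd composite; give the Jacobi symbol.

1

Pull out 2: since 407 ≡ 7 (mod 8), (2/407) = +1.
Reciprocity: 13 ≡ 1 and 407 ≡ 3 (mod 4), so (13/407) = +(407/13).
Reduce top mod 13: now compute (4/13).
Pull out 2^2: since 13 ≡ 5 (mod 8), (2/13) = -1, so (2/13)^2 = +1.
Reached (1/13) = 1. Collecting the sign flips along the way, the symbol is +1.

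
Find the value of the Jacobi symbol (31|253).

1

Reciprocity: 31 ≡ 3 and 253 ≡ 1 (mod 4), so (31/253) = +(253/31).
Reduce top mod 31: now compute (5/31).
Reciprocity: 5 ≡ 1 and 31 ≡ 3 (mod 4), so (5/31) = +(31/5).
Reduce top mod 5: now compute (1/5).
Reached (1/5) = 1. Collecting the sign flips along the way, the symbol is +1.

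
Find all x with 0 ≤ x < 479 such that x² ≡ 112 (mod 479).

Since 479 ≡ 3 (mod 4), a square root of 112 is 112^((479+1)/4) = 112^120 mod 479.
Repeated squaring: 112^2≡90, 112^4≡436, 112^8≡412, 112^16≡178, 112^32≡70, 112^64≡110 (mod 479).
112^120 = 112^(64+32+16+8) ≡ 327 (mod 479).
Check: 327² = 106929 ≡ 112 (mod 479). The two roots are 152 and 327.

152, 327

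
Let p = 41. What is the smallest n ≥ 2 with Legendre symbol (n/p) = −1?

3

(2/41) = +1, so 2 is a residue.
(3/41) = −1, so 3 is the smallest positive non-residue mod 41.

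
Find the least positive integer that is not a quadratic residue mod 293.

(2/293) = −1, so 2 is the smallest positive non-residue mod 293.

2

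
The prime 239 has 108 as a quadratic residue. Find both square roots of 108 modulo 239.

Since 239 ≡ 3 (mod 4), a square root of 108 is 108^((239+1)/4) = 108^60 mod 239.
Repeated squaring: 108^2≡192, 108^4≡58, 108^8≡18, 108^16≡85, 108^32≡55 (mod 239).
108^60 = 108^(32+16+8+4) ≡ 81 (mod 239).
Check: 81² = 6561 ≡ 108 (mod 239). The two roots are 81 and 158.

81, 158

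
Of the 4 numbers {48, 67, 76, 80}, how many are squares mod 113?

(48/113) = -1 → non-residue.
(67/113) = -1 → non-residue.
(76/113) = -1 → non-residue.
(80/113) = -1 → non-residue.
Total quadratic residues among the 4: 0.

0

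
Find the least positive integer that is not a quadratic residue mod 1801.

(2/1801) = +1, so 2 is a residue.
(3/1801) = +1, so 3 is a residue.
(4/1801) = +1, so 4 is a residue.
(5/1801) = +1, so 5 is a residue.
(6/1801) = +1, so 6 is a residue.
(7/1801) = +1, so 7 is a residue.
(8/1801) = +1, so 8 is a residue.
(9/1801) = +1, so 9 is a residue.
(10/1801) = +1, so 10 is a residue.
(11/1801) = −1, so 11 is the smallest positive non-residue mod 1801.

11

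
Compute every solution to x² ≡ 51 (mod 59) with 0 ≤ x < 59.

Since 59 ≡ 3 (mod 4), a square root of 51 is 51^((59+1)/4) = 51^15 mod 59.
Repeated squaring: 51^2≡5, 51^4≡25, 51^8≡35 (mod 59).
51^15 = 51^(8+4+2+1) ≡ 46 (mod 59).
Check: 46² = 2116 ≡ 51 (mod 59). The two roots are 13 and 46.

13, 46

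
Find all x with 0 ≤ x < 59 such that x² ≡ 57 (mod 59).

23, 36

Since 59 ≡ 3 (mod 4), a square root of 57 is 57^((59+1)/4) = 57^15 mod 59.
Repeated squaring: 57^2≡4, 57^4≡16, 57^8≡20 (mod 59).
57^15 = 57^(8+4+2+1) ≡ 36 (mod 59).
Check: 36² = 1296 ≡ 57 (mod 59). The two roots are 23 and 36.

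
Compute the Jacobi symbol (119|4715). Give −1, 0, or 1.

1

Reciprocity: 119 ≡ 3 and 4715 ≡ 3 (mod 4), so (119/4715) = −(4715/119).
Reduce top mod 119: now compute (74/119).
Pull out 2: since 119 ≡ 7 (mod 8), (2/119) = +1.
Reciprocity: 37 ≡ 1 and 119 ≡ 3 (mod 4), so (37/119) = +(119/37).
Reduce top mod 37: now compute (8/37).
Pull out 2^3: since 37 ≡ 5 (mod 8), (2/37) = -1, so (2/37)^3 = -1.
Reached (1/37) = 1. Collecting the sign flips along the way, the symbol is +1.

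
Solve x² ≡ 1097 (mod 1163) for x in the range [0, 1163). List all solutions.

Since 1163 ≡ 3 (mod 4), a square root of 1097 is 1097^((1163+1)/4) = 1097^291 mod 1163.
Repeated squaring: 1097^2≡867, 1097^4≡391, 1097^8≡528, 1097^16≡827, 1097^32≡85, 1097^64≡247, 1097^128≡533, 1097^256≡317 (mod 1163).
1097^291 = 1097^(256+32+2+1) ≡ 460 (mod 1163).
Check: 460² = 211600 ≡ 1097 (mod 1163). The two roots are 460 and 703.

460, 703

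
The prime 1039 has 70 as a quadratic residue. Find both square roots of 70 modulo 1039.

Since 1039 ≡ 3 (mod 4), a square root of 70 is 70^((1039+1)/4) = 70^260 mod 1039.
Repeated squaring: 70^2≡744, 70^4≡788, 70^8≡661, 70^16≡541, 70^32≡722, 70^64≡745, 70^128≡199, 70^256≡119 (mod 1039).
70^260 = 70^(256+4) ≡ 262 (mod 1039).
Check: 262² = 68644 ≡ 70 (mod 1039). The two roots are 262 and 777.

262, 777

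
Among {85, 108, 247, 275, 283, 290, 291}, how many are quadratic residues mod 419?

2

(85/419) = -1 → non-residue.
(108/419) = +1 → QR.
(247/419) = -1 → non-residue.
(275/419) = -1 → non-residue.
(283/419) = -1 → non-residue.
(290/419) = -1 → non-residue.
(291/419) = +1 → QR.
Total quadratic residues among the 7: 2.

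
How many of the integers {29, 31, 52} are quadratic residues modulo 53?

2

(29/53) = +1 → QR.
(31/53) = -1 → non-residue.
(52/53) = +1 → QR.
Total quadratic residues among the 3: 2.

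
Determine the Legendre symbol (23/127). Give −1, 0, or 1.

Euler's criterion: (23/127) ≡ 23^63 (mod 127).
23^2 ≡ 21 (mod 127)
23^4 ≡ 60 (mod 127)
23^8 ≡ 44 (mod 127)
23^16 ≡ 31 (mod 127)
23^32 ≡ 72 (mod 127)
23^63 = 23^(32+16+8+4+2+1) ≡ 126 (mod 127).
Result is 126 ≡ −1, so (23/127) = −1.

-1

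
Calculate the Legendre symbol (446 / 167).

1

First reduce: 446 ≡ 112 (mod 167).
Pull out 2^4: since 167 ≡ 7 (mod 8), (2/167) = +1, so (2/167)^4 = +1.
Reciprocity: 7 ≡ 3 and 167 ≡ 3 (mod 4), so (7/167) = −(167/7).
Reduce top mod 7: now compute (6/7).
Pull out 2: since 7 ≡ 7 (mod 8), (2/7) = +1.
Reciprocity: 3 ≡ 3 and 7 ≡ 3 (mod 4), so (3/7) = −(7/3).
Reduce top mod 3: now compute (1/3).
Reached (1/3) = 1. Collecting the sign flips along the way, the symbol is +1.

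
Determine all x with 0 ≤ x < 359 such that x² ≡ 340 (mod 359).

Since 359 ≡ 3 (mod 4), a square root of 340 is 340^((359+1)/4) = 340^90 mod 359.
Repeated squaring: 340^2≡2, 340^4≡4, 340^8≡16, 340^16≡256, 340^32≡198, 340^64≡73 (mod 359).
340^90 = 340^(64+16+8+2) ≡ 281 (mod 359).
Check: 281² = 78961 ≡ 340 (mod 359). The two roots are 78 and 281.

78, 281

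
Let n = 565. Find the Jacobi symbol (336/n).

-1

Pull out 2^4: since 565 ≡ 5 (mod 8), (2/565) = -1, so (2/565)^4 = +1.
Reciprocity: 21 ≡ 1 and 565 ≡ 1 (mod 4), so (21/565) = +(565/21).
Reduce top mod 21: now compute (19/21).
Reciprocity: 19 ≡ 3 and 21 ≡ 1 (mod 4), so (19/21) = +(21/19).
Reduce top mod 19: now compute (2/19).
Pull out 2: since 19 ≡ 3 (mod 8), (2/19) = -1.
Reached (1/19) = 1. Collecting the sign flips along the way, the symbol is -1.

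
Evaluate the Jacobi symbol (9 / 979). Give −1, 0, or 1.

1

Reciprocity: 9 ≡ 1 and 979 ≡ 3 (mod 4), so (9/979) = +(979/9).
Reduce top mod 9: now compute (7/9).
Reciprocity: 7 ≡ 3 and 9 ≡ 1 (mod 4), so (7/9) = +(9/7).
Reduce top mod 7: now compute (2/7).
Pull out 2: since 7 ≡ 7 (mod 8), (2/7) = +1.
Reached (1/7) = 1. Collecting the sign flips along the way, the symbol is +1.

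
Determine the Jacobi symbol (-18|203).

1

First reduce: -18 ≡ 185 (mod 203).
Reciprocity: 185 ≡ 1 and 203 ≡ 3 (mod 4), so (185/203) = +(203/185).
Reduce top mod 185: now compute (18/185).
Pull out 2: since 185 ≡ 1 (mod 8), (2/185) = +1.
Reciprocity: 9 ≡ 1 and 185 ≡ 1 (mod 4), so (9/185) = +(185/9).
Reduce top mod 9: now compute (5/9).
Reciprocity: 5 ≡ 1 and 9 ≡ 1 (mod 4), so (5/9) = +(9/5).
Reduce top mod 5: now compute (4/5).
Pull out 2^2: since 5 ≡ 5 (mod 8), (2/5) = -1, so (2/5)^2 = +1.
Reached (1/5) = 1. Collecting the sign flips along the way, the symbol is +1.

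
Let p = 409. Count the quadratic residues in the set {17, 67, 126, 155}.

1

(17/409) = +1 → QR.
(67/409) = -1 → non-residue.
(126/409) = -1 → non-residue.
(155/409) = -1 → non-residue.
Total quadratic residues among the 4: 1.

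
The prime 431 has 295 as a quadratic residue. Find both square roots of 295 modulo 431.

115, 316

Since 431 ≡ 3 (mod 4), a square root of 295 is 295^((431+1)/4) = 295^108 mod 431.
Repeated squaring: 295^2≡394, 295^4≡76, 295^8≡173, 295^16≡190, 295^32≡327, 295^64≡41 (mod 431).
295^108 = 295^(64+32+8+4) ≡ 115 (mod 431).
Check: 115² = 13225 ≡ 295 (mod 431). The two roots are 115 and 316.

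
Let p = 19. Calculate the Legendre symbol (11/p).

1

Reciprocity: 11 ≡ 3 and 19 ≡ 3 (mod 4), so (11/19) = −(19/11).
Reduce top mod 11: now compute (8/11).
Pull out 2^3: since 11 ≡ 3 (mod 8), (2/11) = -1, so (2/11)^3 = -1.
Reached (1/11) = 1. Collecting the sign flips along the way, the symbol is +1.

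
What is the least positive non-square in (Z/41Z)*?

3

(2/41) = +1, so 2 is a residue.
(3/41) = −1, so 3 is the smallest positive non-residue mod 41.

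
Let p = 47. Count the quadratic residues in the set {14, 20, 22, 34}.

2

(14/47) = +1 → QR.
(20/47) = -1 → non-residue.
(22/47) = -1 → non-residue.
(34/47) = +1 → QR.
Total quadratic residues among the 4: 2.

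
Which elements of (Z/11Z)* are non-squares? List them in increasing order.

Square k = 1,…,5 (k and 11−k give the same square):
1²=1, 2²=4, 3²=9, 4²≡5, 5²≡3 (mod 11).
The residues are {1, 3, 4, 5, 9}; the non-residues are the remaining 5 nonzero classes.

2,6,7,8,10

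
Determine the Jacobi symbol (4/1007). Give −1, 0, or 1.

1

Pull out 2^2: since 1007 ≡ 7 (mod 8), (2/1007) = +1, so (2/1007)^2 = +1.
Reached (1/1007) = 1. Collecting the sign flips along the way, the symbol is +1.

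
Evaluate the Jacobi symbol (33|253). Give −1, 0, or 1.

0

Reciprocity: 33 ≡ 1 and 253 ≡ 1 (mod 4), so (33/253) = +(253/33).
Reduce top mod 33: now compute (22/33).
Pull out 2: since 33 ≡ 1 (mod 8), (2/33) = +1.
Reciprocity: 11 ≡ 3 and 33 ≡ 1 (mod 4), so (11/33) = +(33/11).
Reduce top mod 11: now compute (0/11).
Top reduces to 0: gcd > 1, so the symbol is 0.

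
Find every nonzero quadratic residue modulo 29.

1,4,5,6,7,9,13,16,20,22,23,24,25,28

Square k = 1,…,14 (k and 29−k give the same square):
1²=1, 2²=4, 3²=9, 4²=16, 5²=25, 6²≡7, 7²≡20, 8²≡6, 9²≡23, 10²≡13, 11²≡5, 12²≡28, 13²≡24, 14²≡22 (mod 29).
So the quadratic residues mod 29 are {1, 4, 5, 6, 7, 9, 13, 16, 20, 22, 23, 24, 25, 28}.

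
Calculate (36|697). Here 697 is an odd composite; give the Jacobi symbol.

Pull out 2^2: since 697 ≡ 1 (mod 8), (2/697) = +1, so (2/697)^2 = +1.
Reciprocity: 9 ≡ 1 and 697 ≡ 1 (mod 4), so (9/697) = +(697/9).
Reduce top mod 9: now compute (4/9).
Pull out 2^2: since 9 ≡ 1 (mod 8), (2/9) = +1, so (2/9)^2 = +1.
Reached (1/9) = 1. Collecting the sign flips along the way, the symbol is +1.

1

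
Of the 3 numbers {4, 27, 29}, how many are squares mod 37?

(4/37) = +1 → QR.
(27/37) = +1 → QR.
(29/37) = -1 → non-residue.
Total quadratic residues among the 3: 2.

2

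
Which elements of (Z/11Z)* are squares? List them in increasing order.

1 3 4 5 9

Square k = 1,…,5 (k and 11−k give the same square):
1²=1, 2²=4, 3²=9, 4²≡5, 5²≡3 (mod 11).
So the quadratic residues mod 11 are {1, 3, 4, 5, 9}.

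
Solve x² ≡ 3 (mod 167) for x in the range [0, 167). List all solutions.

Since 167 ≡ 3 (mod 4), a square root of 3 is 3^((167+1)/4) = 3^42 mod 167.
Repeated squaring: 3^2≡9, 3^4≡81, 3^8≡48, 3^16≡133, 3^32≡154 (mod 167).
3^42 = 3^(32+8+2) ≡ 62 (mod 167).
Check: 62² = 3844 ≡ 3 (mod 167). The two roots are 62 and 105.

62, 105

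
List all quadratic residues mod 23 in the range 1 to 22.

1 2 3 4 6 8 9 12 13 16 18

Square k = 1,…,11 (k and 23−k give the same square):
1²=1, 2²=4, 3²=9, 4²=16, 5²≡2, 6²≡13, 7²≡3, 8²≡18, 9²≡12, 10²≡8, 11²≡6 (mod 23).
So the quadratic residues mod 23 are {1, 2, 3, 4, 6, 8, 9, 12, 13, 16, 18}.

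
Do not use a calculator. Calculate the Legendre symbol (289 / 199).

First reduce: 289 ≡ 90 (mod 199).
Pull out 2: since 199 ≡ 7 (mod 8), (2/199) = +1.
Reciprocity: 45 ≡ 1 and 199 ≡ 3 (mod 4), so (45/199) = +(199/45).
Reduce top mod 45: now compute (19/45).
Reciprocity: 19 ≡ 3 and 45 ≡ 1 (mod 4), so (19/45) = +(45/19).
Reduce top mod 19: now compute (7/19).
Reciprocity: 7 ≡ 3 and 19 ≡ 3 (mod 4), so (7/19) = −(19/7).
Reduce top mod 7: now compute (5/7).
Reciprocity: 5 ≡ 1 and 7 ≡ 3 (mod 4), so (5/7) = +(7/5).
Reduce top mod 5: now compute (2/5).
Pull out 2: since 5 ≡ 5 (mod 8), (2/5) = -1.
Reached (1/5) = 1. Collecting the sign flips along the way, the symbol is +1.

1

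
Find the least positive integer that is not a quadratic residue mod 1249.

(2/1249) = +1, so 2 is a residue.
(3/1249) = +1, so 3 is a residue.
(4/1249) = +1, so 4 is a residue.
(5/1249) = +1, so 5 is a residue.
(6/1249) = +1, so 6 is a residue.
(7/1249) = −1, so 7 is the smallest positive non-residue mod 1249.

7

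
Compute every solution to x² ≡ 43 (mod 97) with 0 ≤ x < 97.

97 ≡ 1 (mod 4), so we find a root by search.
Trying successive values, 25² = 625 ≡ 43 (mod 97). The other root is 97 − 25 = 72.

25, 72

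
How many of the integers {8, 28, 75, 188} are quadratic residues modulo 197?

2

(8/197) = -1 → non-residue.
(28/197) = +1 → QR.
(75/197) = -1 → non-residue.
(188/197) = +1 → QR.
Total quadratic residues among the 4: 2.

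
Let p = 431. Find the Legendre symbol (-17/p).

First reduce: -17 ≡ 414 (mod 431).
Pull out 2: since 431 ≡ 7 (mod 8), (2/431) = +1.
Reciprocity: 207 ≡ 3 and 431 ≡ 3 (mod 4), so (207/431) = −(431/207).
Reduce top mod 207: now compute (17/207).
Reciprocity: 17 ≡ 1 and 207 ≡ 3 (mod 4), so (17/207) = +(207/17).
Reduce top mod 17: now compute (3/17).
Reciprocity: 3 ≡ 3 and 17 ≡ 1 (mod 4), so (3/17) = +(17/3).
Reduce top mod 3: now compute (2/3).
Pull out 2: since 3 ≡ 3 (mod 8), (2/3) = -1.
Reached (1/3) = 1. Collecting the sign flips along the way, the symbol is +1.

1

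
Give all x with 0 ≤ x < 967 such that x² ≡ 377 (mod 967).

Since 967 ≡ 3 (mod 4), a square root of 377 is 377^((967+1)/4) = 377^242 mod 967.
Repeated squaring: 377^2≡947, 377^4≡400, 377^8≡445, 377^16≡757, 377^32≡585, 377^64≡874, 377^128≡913 (mod 967).
377^242 = 377^(128+64+32+16+2) ≡ 554 (mod 967).
Check: 554² = 306916 ≡ 377 (mod 967). The two roots are 413 and 554.

413, 554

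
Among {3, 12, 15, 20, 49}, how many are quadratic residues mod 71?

5

(3/71) = +1 → QR.
(12/71) = +1 → QR.
(15/71) = +1 → QR.
(20/71) = +1 → QR.
(49/71) = +1 → QR.
Total quadratic residues among the 5: 5.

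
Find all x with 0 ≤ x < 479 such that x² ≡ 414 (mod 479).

53, 426

Since 479 ≡ 3 (mod 4), a square root of 414 is 414^((479+1)/4) = 414^120 mod 479.
Repeated squaring: 414^2≡393, 414^4≡211, 414^8≡453, 414^16≡197, 414^32≡10, 414^64≡100 (mod 479).
414^120 = 414^(64+32+16+8) ≡ 426 (mod 479).
Check: 426² = 181476 ≡ 414 (mod 479). The two roots are 53 and 426.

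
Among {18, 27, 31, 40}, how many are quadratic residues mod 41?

3

(18/41) = +1 → QR.
(27/41) = -1 → non-residue.
(31/41) = +1 → QR.
(40/41) = +1 → QR.
Total quadratic residues among the 4: 3.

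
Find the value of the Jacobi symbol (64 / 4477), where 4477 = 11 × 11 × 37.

Pull out 2^6: since 4477 ≡ 5 (mod 8), (2/4477) = -1, so (2/4477)^6 = +1.
Reached (1/4477) = 1. Collecting the sign flips along the way, the symbol is +1.

1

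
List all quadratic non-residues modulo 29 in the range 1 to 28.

2,3,8,10,11,12,14,15,17,18,19,21,26,27

Square k = 1,…,14 (k and 29−k give the same square):
1²=1, 2²=4, 3²=9, 4²=16, 5²=25, 6²≡7, 7²≡20, 8²≡6, 9²≡23, 10²≡13, 11²≡5, 12²≡28, 13²≡24, 14²≡22 (mod 29).
The residues are {1, 4, 5, 6, 7, 9, 13, 16, 20, 22, 23, 24, 25, 28}; the non-residues are the remaining 14 nonzero classes.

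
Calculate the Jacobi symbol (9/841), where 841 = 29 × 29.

1

Reciprocity: 9 ≡ 1 and 841 ≡ 1 (mod 4), so (9/841) = +(841/9).
Reduce top mod 9: now compute (4/9).
Pull out 2^2: since 9 ≡ 1 (mod 8), (2/9) = +1, so (2/9)^2 = +1.
Reached (1/9) = 1. Collecting the sign flips along the way, the symbol is +1.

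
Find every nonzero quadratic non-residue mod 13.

Square k = 1,…,6 (k and 13−k give the same square):
1²=1, 2²=4, 3²=9, 4²≡3, 5²≡12, 6²≡10 (mod 13).
The residues are {1, 3, 4, 9, 10, 12}; the non-residues are the remaining 6 nonzero classes.

2 5 6 7 8 11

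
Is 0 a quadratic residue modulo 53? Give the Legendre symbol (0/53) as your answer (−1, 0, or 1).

Top reduces to 0: gcd > 1, so the symbol is 0.

0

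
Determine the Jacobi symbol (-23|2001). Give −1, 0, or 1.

0

First reduce: -23 ≡ 1978 (mod 2001).
Pull out 2: since 2001 ≡ 1 (mod 8), (2/2001) = +1.
Reciprocity: 989 ≡ 1 and 2001 ≡ 1 (mod 4), so (989/2001) = +(2001/989).
Reduce top mod 989: now compute (23/989).
Reciprocity: 23 ≡ 3 and 989 ≡ 1 (mod 4), so (23/989) = +(989/23).
Reduce top mod 23: now compute (0/23).
Top reduces to 0: gcd > 1, so the symbol is 0.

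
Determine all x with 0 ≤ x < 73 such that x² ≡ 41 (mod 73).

73 ≡ 1 (mod 4), so we find a root by search.
Trying successive values, 25² = 625 ≡ 41 (mod 73). The other root is 73 − 25 = 48.

25, 48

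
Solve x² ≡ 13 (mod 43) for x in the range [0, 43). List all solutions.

20, 23

Since 43 ≡ 3 (mod 4), a square root of 13 is 13^((43+1)/4) = 13^11 mod 43.
Repeated squaring: 13^2≡40, 13^4≡9, 13^8≡38 (mod 43).
13^11 = 13^(8+2+1) ≡ 23 (mod 43).
Check: 23² = 529 ≡ 13 (mod 43). The two roots are 20 and 23.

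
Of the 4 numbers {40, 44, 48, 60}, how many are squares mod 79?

2

(40/79) = +1 → QR.
(44/79) = +1 → QR.
(48/79) = -1 → non-residue.
(60/79) = -1 → non-residue.
Total quadratic residues among the 4: 2.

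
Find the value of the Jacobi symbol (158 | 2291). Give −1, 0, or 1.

0

Pull out 2: since 2291 ≡ 3 (mod 8), (2/2291) = -1.
Reciprocity: 79 ≡ 3 and 2291 ≡ 3 (mod 4), so (79/2291) = −(2291/79).
Reduce top mod 79: now compute (0/79).
Top reduces to 0: gcd > 1, so the symbol is 0.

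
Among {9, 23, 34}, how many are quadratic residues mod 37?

(9/37) = +1 → QR.
(23/37) = -1 → non-residue.
(34/37) = +1 → QR.
Total quadratic residues among the 3: 2.

2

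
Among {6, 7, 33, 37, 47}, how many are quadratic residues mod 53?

4

(6/53) = +1 → QR.
(7/53) = +1 → QR.
(33/53) = -1 → non-residue.
(37/53) = +1 → QR.
(47/53) = +1 → QR.
Total quadratic residues among the 5: 4.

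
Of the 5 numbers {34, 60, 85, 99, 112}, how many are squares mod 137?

4

(34/137) = +1 → QR.
(60/137) = +1 → QR.
(85/137) = -1 → non-residue.
(99/137) = +1 → QR.
(112/137) = +1 → QR.
Total quadratic residues among the 5: 4.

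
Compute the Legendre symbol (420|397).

First reduce: 420 ≡ 23 (mod 397).
Reciprocity: 23 ≡ 3 and 397 ≡ 1 (mod 4), so (23/397) = +(397/23).
Reduce top mod 23: now compute (6/23).
Pull out 2: since 23 ≡ 7 (mod 8), (2/23) = +1.
Reciprocity: 3 ≡ 3 and 23 ≡ 3 (mod 4), so (3/23) = −(23/3).
Reduce top mod 3: now compute (2/3).
Pull out 2: since 3 ≡ 3 (mod 8), (2/3) = -1.
Reached (1/3) = 1. Collecting the sign flips along the way, the symbol is +1.

1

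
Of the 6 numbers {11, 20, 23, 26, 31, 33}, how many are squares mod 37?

(11/37) = +1 → QR.
(20/37) = -1 → non-residue.
(23/37) = -1 → non-residue.
(26/37) = +1 → QR.
(31/37) = -1 → non-residue.
(33/37) = +1 → QR.
Total quadratic residues among the 6: 3.

3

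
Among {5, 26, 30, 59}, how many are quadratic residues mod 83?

3

(5/83) = -1 → non-residue.
(26/83) = +1 → QR.
(30/83) = +1 → QR.
(59/83) = +1 → QR.
Total quadratic residues among the 4: 3.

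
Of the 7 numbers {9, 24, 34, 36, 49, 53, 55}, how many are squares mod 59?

4

(9/59) = +1 → QR.
(24/59) = -1 → non-residue.
(34/59) = -1 → non-residue.
(36/59) = +1 → QR.
(49/59) = +1 → QR.
(53/59) = +1 → QR.
(55/59) = -1 → non-residue.
Total quadratic residues among the 7: 4.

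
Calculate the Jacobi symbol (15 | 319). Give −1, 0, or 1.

Reciprocity: 15 ≡ 3 and 319 ≡ 3 (mod 4), so (15/319) = −(319/15).
Reduce top mod 15: now compute (4/15).
Pull out 2^2: since 15 ≡ 7 (mod 8), (2/15) = +1, so (2/15)^2 = +1.
Reached (1/15) = 1. Collecting the sign flips along the way, the symbol is -1.

-1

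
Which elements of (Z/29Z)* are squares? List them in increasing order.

1,4,5,6,7,9,13,16,20,22,23,24,25,28

Square k = 1,…,14 (k and 29−k give the same square):
1²=1, 2²=4, 3²=9, 4²=16, 5²=25, 6²≡7, 7²≡20, 8²≡6, 9²≡23, 10²≡13, 11²≡5, 12²≡28, 13²≡24, 14²≡22 (mod 29).
So the quadratic residues mod 29 are {1, 4, 5, 6, 7, 9, 13, 16, 20, 22, 23, 24, 25, 28}.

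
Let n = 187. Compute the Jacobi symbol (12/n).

-1

Pull out 2^2: since 187 ≡ 3 (mod 8), (2/187) = -1, so (2/187)^2 = +1.
Reciprocity: 3 ≡ 3 and 187 ≡ 3 (mod 4), so (3/187) = −(187/3).
Reduce top mod 3: now compute (1/3).
Reached (1/3) = 1. Collecting the sign flips along the way, the symbol is -1.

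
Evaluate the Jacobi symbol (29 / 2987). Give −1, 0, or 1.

Reciprocity: 29 ≡ 1 and 2987 ≡ 3 (mod 4), so (29/2987) = +(2987/29).
Reduce top mod 29: now compute (0/29).
Top reduces to 0: gcd > 1, so the symbol is 0.

0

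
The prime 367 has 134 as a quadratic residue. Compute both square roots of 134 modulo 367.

Since 367 ≡ 3 (mod 4), a square root of 134 is 134^((367+1)/4) = 134^92 mod 367.
Repeated squaring: 134^2≡340, 134^4≡362, 134^8≡25, 134^16≡258, 134^32≡137, 134^64≡52 (mod 367).
134^92 = 134^(64+16+8+4) ≡ 190 (mod 367).
Check: 190² = 36100 ≡ 134 (mod 367). The two roots are 177 and 190.

177, 190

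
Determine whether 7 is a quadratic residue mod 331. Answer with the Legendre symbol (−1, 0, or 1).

-1

Euler's criterion: (7/331) ≡ 7^165 (mod 331).
7^2 ≡ 49 (mod 331)
7^4 ≡ 84 (mod 331)
7^8 ≡ 105 (mod 331)
7^16 ≡ 102 (mod 331)
7^32 ≡ 143 (mod 331)
7^64 ≡ 258 (mod 331)
7^128 ≡ 33 (mod 331)
7^165 = 7^(128+32+4+1) ≡ 330 (mod 331).
Result is 330 ≡ −1, so (7/331) = −1.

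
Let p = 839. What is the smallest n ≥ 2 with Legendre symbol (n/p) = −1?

11

(2/839) = +1, so 2 is a residue.
(3/839) = +1, so 3 is a residue.
(4/839) = +1, so 4 is a residue.
(5/839) = +1, so 5 is a residue.
(6/839) = +1, so 6 is a residue.
(7/839) = +1, so 7 is a residue.
(8/839) = +1, so 8 is a residue.
(9/839) = +1, so 9 is a residue.
(10/839) = +1, so 10 is a residue.
(11/839) = −1, so 11 is the smallest positive non-residue mod 839.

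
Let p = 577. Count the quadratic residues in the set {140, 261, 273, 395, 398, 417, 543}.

(140/577) = +1 → QR.
(261/577) = -1 → non-residue.
(273/577) = +1 → QR.
(395/577) = +1 → QR.
(398/577) = -1 → non-residue.
(417/577) = -1 → non-residue.
(543/577) = +1 → QR.
Total quadratic residues among the 7: 4.

4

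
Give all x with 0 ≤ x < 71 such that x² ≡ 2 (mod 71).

12, 59

Since 71 ≡ 3 (mod 4), a square root of 2 is 2^((71+1)/4) = 2^18 mod 71.
Repeated squaring: 2^2≡4, 2^4≡16, 2^8≡43, 2^16≡3 (mod 71).
2^18 = 2^(16+2) ≡ 12 (mod 71).
Check: 12² = 144 ≡ 2 (mod 71). The two roots are 12 and 59.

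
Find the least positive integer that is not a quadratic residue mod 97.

5

(2/97) = +1, so 2 is a residue.
(3/97) = +1, so 3 is a residue.
(4/97) = +1, so 4 is a residue.
(5/97) = −1, so 5 is the smallest positive non-residue mod 97.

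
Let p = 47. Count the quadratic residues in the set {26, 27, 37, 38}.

(26/47) = -1 → non-residue.
(27/47) = +1 → QR.
(37/47) = +1 → QR.
(38/47) = -1 → non-residue.
Total quadratic residues among the 4: 2.

2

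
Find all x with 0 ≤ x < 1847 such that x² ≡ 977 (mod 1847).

504, 1343

Since 1847 ≡ 3 (mod 4), a square root of 977 is 977^((1847+1)/4) = 977^462 mod 1847.
Repeated squaring: 977^2≡1477, 977^4≡222, 977^8≡1262, 977^16≡530, 977^32≡156, 977^64≡325, 977^128≡346, 977^256≡1508 (mod 1847).
977^462 = 977^(256+128+64+8+4+2) ≡ 504 (mod 1847).
Check: 504² = 254016 ≡ 977 (mod 1847). The two roots are 504 and 1343.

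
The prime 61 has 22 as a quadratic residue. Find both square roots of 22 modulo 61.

12, 49

61 ≡ 1 (mod 4), so we find a root by search.
Trying successive values, 12² = 144 ≡ 22 (mod 61). The other root is 61 − 12 = 49.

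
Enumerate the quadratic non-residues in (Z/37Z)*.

2 5 6 8 13 14 15 17 18 19 20 22 23 24 29 31 32 35

Square k = 1,…,18 (k and 37−k give the same square):
1²=1, 2²=4, 3²=9, 4²=16, 5²=25, 6²=36, 7²≡12, 8²≡27, 9²≡7, 10²≡26, 11²≡10, 12²≡33, 13²≡21, 14²≡11, 15²≡3, 16²≡34, 17²≡30, 18²≡28 (mod 37).
The residues are {1, 3, 4, 7, 9, 10, 11, 12, 16, 21, 25, 26, 27, 28, 30, 33, 34, 36}; the non-residues are the remaining 18 nonzero classes.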